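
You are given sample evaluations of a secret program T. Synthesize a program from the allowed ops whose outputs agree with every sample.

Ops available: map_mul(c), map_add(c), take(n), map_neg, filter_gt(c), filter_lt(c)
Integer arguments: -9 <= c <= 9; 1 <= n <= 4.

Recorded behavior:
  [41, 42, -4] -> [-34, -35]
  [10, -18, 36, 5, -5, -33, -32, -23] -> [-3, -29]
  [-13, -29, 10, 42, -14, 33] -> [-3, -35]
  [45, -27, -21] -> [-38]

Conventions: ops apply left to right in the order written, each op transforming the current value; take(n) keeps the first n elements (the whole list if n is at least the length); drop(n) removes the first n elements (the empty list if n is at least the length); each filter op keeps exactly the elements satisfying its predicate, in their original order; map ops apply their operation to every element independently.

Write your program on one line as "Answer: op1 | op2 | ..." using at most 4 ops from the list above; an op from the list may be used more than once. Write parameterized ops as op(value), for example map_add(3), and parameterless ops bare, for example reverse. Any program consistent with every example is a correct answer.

filter_gt(-3) | map_neg | take(2) | map_add(7)

Check, running the answer program on each example:
  [41, 42, -4] -> [41, 42] -> [-41, -42] -> [-41, -42] -> [-34, -35]
  [10, -18, 36, 5, -5, -33, -32, -23] -> [10, 36, 5] -> [-10, -36, -5] -> [-10, -36] -> [-3, -29]
  [-13, -29, 10, 42, -14, 33] -> [10, 42, 33] -> [-10, -42, -33] -> [-10, -42] -> [-3, -35]
  [45, -27, -21] -> [45] -> [-45] -> [-45] -> [-38]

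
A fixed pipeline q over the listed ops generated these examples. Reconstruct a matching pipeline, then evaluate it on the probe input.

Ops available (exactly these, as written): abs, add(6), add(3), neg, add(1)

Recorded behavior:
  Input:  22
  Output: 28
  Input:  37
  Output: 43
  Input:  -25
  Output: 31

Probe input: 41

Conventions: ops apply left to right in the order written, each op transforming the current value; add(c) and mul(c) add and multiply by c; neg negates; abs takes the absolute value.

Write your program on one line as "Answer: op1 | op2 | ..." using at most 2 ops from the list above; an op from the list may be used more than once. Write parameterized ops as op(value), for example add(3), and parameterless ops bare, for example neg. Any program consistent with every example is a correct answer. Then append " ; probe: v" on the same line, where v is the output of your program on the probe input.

abs | add(6) ; probe: 47

Check, running the answer program on each example:
  22 -> 22 -> 28
  37 -> 37 -> 43
  -25 -> 25 -> 31
  probe: 41 -> 41 -> 47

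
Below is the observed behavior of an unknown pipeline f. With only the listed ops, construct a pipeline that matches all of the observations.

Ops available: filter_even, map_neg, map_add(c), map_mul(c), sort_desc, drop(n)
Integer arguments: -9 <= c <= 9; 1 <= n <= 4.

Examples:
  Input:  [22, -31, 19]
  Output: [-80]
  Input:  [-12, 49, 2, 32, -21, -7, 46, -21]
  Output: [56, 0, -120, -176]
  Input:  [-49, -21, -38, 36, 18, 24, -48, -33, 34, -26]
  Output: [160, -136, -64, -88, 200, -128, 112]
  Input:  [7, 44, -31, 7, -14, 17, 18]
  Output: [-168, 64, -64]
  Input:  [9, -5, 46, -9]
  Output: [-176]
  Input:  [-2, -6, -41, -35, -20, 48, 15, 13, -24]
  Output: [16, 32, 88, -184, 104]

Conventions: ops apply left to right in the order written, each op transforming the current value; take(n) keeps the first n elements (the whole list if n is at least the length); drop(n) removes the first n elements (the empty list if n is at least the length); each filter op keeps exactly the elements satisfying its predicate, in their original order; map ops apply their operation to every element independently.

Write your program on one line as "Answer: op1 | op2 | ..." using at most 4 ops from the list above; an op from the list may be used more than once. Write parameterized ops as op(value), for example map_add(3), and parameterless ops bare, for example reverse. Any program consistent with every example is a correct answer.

map_add(-2) | filter_even | map_mul(-4)

Check, running the answer program on each example:
  [22, -31, 19] -> [20, -33, 17] -> [20] -> [-80]
  [-12, 49, 2, 32, -21, -7, 46, -21] -> [-14, 47, 0, 30, -23, -9, 44, -23] -> [-14, 0, 30, 44] -> [56, 0, -120, -176]
  [-49, -21, -38, 36, 18, 24, -48, -33, 34, -26] -> [-51, -23, -40, 34, 16, 22, -50, -35, 32, -28] -> [-40, 34, 16, 22, -50, 32, -28] -> [160, -136, -64, -88, 200, -128, 112]
  [7, 44, -31, 7, -14, 17, 18] -> [5, 42, -33, 5, -16, 15, 16] -> [42, -16, 16] -> [-168, 64, -64]
  [9, -5, 46, -9] -> [7, -7, 44, -11] -> [44] -> [-176]
  [-2, -6, -41, -35, -20, 48, 15, 13, -24] -> [-4, -8, -43, -37, -22, 46, 13, 11, -26] -> [-4, -8, -22, 46, -26] -> [16, 32, 88, -184, 104]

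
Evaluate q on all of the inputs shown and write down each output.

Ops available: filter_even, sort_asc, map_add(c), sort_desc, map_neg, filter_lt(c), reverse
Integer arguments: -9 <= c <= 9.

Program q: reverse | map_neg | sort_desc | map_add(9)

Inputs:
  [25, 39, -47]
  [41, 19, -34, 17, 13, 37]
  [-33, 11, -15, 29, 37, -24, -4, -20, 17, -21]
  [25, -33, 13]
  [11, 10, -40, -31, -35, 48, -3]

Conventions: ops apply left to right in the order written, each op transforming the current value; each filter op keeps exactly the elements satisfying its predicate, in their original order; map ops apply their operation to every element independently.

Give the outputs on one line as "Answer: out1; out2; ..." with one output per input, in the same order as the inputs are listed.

Execution, op by op:
  [25, 39, -47] -> [-47, 39, 25] -> [47, -39, -25] -> [47, -25, -39] -> [56, -16, -30]
  [41, 19, -34, 17, 13, 37] -> [37, 13, 17, -34, 19, 41] -> [-37, -13, -17, 34, -19, -41] -> [34, -13, -17, -19, -37, -41] -> [43, -4, -8, -10, -28, -32]
  [-33, 11, -15, 29, 37, -24, -4, -20, 17, -21] -> [-21, 17, -20, -4, -24, 37, 29, -15, 11, -33] -> [21, -17, 20, 4, 24, -37, -29, 15, -11, 33] -> [33, 24, 21, 20, 15, 4, -11, -17, -29, -37] -> [42, 33, 30, 29, 24, 13, -2, -8, -20, -28]
  [25, -33, 13] -> [13, -33, 25] -> [-13, 33, -25] -> [33, -13, -25] -> [42, -4, -16]
  [11, 10, -40, -31, -35, 48, -3] -> [-3, 48, -35, -31, -40, 10, 11] -> [3, -48, 35, 31, 40, -10, -11] -> [40, 35, 31, 3, -10, -11, -48] -> [49, 44, 40, 12, -1, -2, -39]

[56, -16, -30]; [43, -4, -8, -10, -28, -32]; [42, 33, 30, 29, 24, 13, -2, -8, -20, -28]; [42, -4, -16]; [49, 44, 40, 12, -1, -2, -39]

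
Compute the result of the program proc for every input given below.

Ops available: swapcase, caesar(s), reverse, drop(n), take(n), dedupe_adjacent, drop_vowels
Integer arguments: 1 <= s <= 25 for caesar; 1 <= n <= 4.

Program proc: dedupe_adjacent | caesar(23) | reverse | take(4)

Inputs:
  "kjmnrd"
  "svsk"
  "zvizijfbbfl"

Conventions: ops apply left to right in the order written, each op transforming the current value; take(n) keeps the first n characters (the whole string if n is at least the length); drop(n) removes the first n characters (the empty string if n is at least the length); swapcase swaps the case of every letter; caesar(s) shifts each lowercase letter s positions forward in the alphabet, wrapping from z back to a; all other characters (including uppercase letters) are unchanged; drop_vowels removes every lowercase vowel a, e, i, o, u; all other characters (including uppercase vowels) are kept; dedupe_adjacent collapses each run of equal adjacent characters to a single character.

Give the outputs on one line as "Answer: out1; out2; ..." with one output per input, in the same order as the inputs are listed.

"aokj"; "hpsp"; "icyc"

Execution, op by op:
  "kjmnrd" -> "kjmnrd" -> "hgjkoa" -> "aokjgh" -> "aokj"
  "svsk" -> "svsk" -> "psph" -> "hpsp" -> "hpsp"
  "zvizijfbbfl" -> "zvizijfbfl" -> "wsfwfgcyci" -> "icycgfwfsw" -> "icyc"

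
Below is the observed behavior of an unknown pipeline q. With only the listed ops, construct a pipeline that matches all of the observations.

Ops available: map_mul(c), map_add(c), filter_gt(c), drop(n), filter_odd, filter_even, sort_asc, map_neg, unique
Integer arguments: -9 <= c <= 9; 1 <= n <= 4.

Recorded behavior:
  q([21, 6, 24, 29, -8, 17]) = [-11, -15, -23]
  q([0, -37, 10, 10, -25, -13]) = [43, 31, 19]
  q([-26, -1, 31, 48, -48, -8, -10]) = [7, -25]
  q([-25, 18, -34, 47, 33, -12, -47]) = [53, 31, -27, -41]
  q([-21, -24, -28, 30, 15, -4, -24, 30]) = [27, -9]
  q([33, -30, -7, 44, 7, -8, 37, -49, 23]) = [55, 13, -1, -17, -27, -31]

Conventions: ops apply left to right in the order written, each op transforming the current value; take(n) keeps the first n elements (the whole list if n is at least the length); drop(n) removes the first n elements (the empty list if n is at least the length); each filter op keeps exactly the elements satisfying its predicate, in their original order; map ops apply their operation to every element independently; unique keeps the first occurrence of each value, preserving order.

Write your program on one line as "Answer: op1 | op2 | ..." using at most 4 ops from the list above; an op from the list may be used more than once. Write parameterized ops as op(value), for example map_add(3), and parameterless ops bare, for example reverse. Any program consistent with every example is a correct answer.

sort_asc | filter_odd | map_add(-6) | map_neg

Check, running the answer program on each example:
  [21, 6, 24, 29, -8, 17] -> [-8, 6, 17, 21, 24, 29] -> [17, 21, 29] -> [11, 15, 23] -> [-11, -15, -23]
  [0, -37, 10, 10, -25, -13] -> [-37, -25, -13, 0, 10, 10] -> [-37, -25, -13] -> [-43, -31, -19] -> [43, 31, 19]
  [-26, -1, 31, 48, -48, -8, -10] -> [-48, -26, -10, -8, -1, 31, 48] -> [-1, 31] -> [-7, 25] -> [7, -25]
  [-25, 18, -34, 47, 33, -12, -47] -> [-47, -34, -25, -12, 18, 33, 47] -> [-47, -25, 33, 47] -> [-53, -31, 27, 41] -> [53, 31, -27, -41]
  [-21, -24, -28, 30, 15, -4, -24, 30] -> [-28, -24, -24, -21, -4, 15, 30, 30] -> [-21, 15] -> [-27, 9] -> [27, -9]
  [33, -30, -7, 44, 7, -8, 37, -49, 23] -> [-49, -30, -8, -7, 7, 23, 33, 37, 44] -> [-49, -7, 7, 23, 33, 37] -> [-55, -13, 1, 17, 27, 31] -> [55, 13, -1, -17, -27, -31]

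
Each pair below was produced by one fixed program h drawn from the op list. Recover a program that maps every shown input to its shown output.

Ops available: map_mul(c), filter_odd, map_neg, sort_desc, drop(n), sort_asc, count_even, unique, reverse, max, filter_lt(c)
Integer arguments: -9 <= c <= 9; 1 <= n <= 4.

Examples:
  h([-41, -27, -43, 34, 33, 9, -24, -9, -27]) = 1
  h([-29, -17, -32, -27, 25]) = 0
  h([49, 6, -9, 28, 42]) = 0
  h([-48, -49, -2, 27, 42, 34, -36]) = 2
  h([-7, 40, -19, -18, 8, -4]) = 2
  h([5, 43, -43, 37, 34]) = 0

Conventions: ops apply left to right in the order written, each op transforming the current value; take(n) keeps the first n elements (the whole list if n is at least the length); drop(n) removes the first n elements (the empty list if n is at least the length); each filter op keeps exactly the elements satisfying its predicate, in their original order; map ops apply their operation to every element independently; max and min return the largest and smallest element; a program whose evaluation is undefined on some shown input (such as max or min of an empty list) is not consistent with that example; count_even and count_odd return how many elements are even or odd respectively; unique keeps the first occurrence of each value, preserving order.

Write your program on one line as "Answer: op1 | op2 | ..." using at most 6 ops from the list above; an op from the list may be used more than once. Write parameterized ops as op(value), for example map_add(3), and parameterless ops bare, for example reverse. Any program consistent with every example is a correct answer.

sort_desc | sort_asc | drop(1) | unique | drop(3) | count_even

Check, running the answer program on each example:
  [-41, -27, -43, 34, 33, 9, -24, -9, -27] -> [34, 33, 9, -9, -24, -27, -27, -41, -43] -> [-43, -41, -27, -27, -24, -9, 9, 33, 34] -> [-41, -27, -27, -24, -9, 9, 33, 34] -> [-41, -27, -24, -9, 9, 33, 34] -> [-9, 9, 33, 34] -> 1
  [-29, -17, -32, -27, 25] -> [25, -17, -27, -29, -32] -> [-32, -29, -27, -17, 25] -> [-29, -27, -17, 25] -> [-29, -27, -17, 25] -> [25] -> 0
  [49, 6, -9, 28, 42] -> [49, 42, 28, 6, -9] -> [-9, 6, 28, 42, 49] -> [6, 28, 42, 49] -> [6, 28, 42, 49] -> [49] -> 0
  [-48, -49, -2, 27, 42, 34, -36] -> [42, 34, 27, -2, -36, -48, -49] -> [-49, -48, -36, -2, 27, 34, 42] -> [-48, -36, -2, 27, 34, 42] -> [-48, -36, -2, 27, 34, 42] -> [27, 34, 42] -> 2
  [-7, 40, -19, -18, 8, -4] -> [40, 8, -4, -7, -18, -19] -> [-19, -18, -7, -4, 8, 40] -> [-18, -7, -4, 8, 40] -> [-18, -7, -4, 8, 40] -> [8, 40] -> 2
  [5, 43, -43, 37, 34] -> [43, 37, 34, 5, -43] -> [-43, 5, 34, 37, 43] -> [5, 34, 37, 43] -> [5, 34, 37, 43] -> [43] -> 0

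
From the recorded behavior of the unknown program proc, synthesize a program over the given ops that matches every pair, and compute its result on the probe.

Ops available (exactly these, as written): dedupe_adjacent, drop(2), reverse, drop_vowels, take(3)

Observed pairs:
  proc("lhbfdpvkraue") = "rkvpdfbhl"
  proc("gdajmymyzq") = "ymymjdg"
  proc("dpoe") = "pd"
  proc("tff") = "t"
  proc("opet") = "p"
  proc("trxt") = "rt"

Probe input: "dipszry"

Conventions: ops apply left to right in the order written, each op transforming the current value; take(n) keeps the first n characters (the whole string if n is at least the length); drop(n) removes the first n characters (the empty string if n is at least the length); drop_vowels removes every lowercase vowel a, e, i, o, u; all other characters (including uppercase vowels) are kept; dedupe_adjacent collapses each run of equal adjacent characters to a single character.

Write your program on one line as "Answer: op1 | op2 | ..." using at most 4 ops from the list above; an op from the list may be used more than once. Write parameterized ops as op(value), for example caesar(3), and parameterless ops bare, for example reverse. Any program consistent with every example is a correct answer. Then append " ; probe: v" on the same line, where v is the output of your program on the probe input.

reverse | drop(2) | drop_vowels ; probe: "zspd"

Check, running the answer program on each example:
  "lhbfdpvkraue" -> "euarkvpdfbhl" -> "arkvpdfbhl" -> "rkvpdfbhl"
  "gdajmymyzq" -> "qzymymjadg" -> "ymymjadg" -> "ymymjdg"
  "dpoe" -> "eopd" -> "pd" -> "pd"
  "tff" -> "fft" -> "t" -> "t"
  "opet" -> "tepo" -> "po" -> "p"
  "trxt" -> "txrt" -> "rt" -> "rt"
  probe: "dipszry" -> "yrzspid" -> "zspid" -> "zspd"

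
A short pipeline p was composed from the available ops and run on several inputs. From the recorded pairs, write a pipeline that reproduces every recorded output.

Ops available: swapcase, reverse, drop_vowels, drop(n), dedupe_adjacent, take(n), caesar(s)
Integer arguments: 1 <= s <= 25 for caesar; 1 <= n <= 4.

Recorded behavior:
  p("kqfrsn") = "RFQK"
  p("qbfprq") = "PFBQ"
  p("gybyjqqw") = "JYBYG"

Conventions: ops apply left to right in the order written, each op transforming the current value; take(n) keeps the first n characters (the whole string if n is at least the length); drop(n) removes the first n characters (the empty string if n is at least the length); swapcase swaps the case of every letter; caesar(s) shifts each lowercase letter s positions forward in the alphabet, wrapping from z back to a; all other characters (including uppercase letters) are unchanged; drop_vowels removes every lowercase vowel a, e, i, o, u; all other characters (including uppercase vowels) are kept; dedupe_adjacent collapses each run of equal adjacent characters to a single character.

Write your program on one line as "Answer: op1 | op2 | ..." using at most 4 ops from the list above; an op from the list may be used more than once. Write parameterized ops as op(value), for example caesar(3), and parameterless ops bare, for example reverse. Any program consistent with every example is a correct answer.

swapcase | reverse | dedupe_adjacent | drop(2)

Check, running the answer program on each example:
  "kqfrsn" -> "KQFRSN" -> "NSRFQK" -> "NSRFQK" -> "RFQK"
  "qbfprq" -> "QBFPRQ" -> "QRPFBQ" -> "QRPFBQ" -> "PFBQ"
  "gybyjqqw" -> "GYBYJQQW" -> "WQQJYBYG" -> "WQJYBYG" -> "JYBYG"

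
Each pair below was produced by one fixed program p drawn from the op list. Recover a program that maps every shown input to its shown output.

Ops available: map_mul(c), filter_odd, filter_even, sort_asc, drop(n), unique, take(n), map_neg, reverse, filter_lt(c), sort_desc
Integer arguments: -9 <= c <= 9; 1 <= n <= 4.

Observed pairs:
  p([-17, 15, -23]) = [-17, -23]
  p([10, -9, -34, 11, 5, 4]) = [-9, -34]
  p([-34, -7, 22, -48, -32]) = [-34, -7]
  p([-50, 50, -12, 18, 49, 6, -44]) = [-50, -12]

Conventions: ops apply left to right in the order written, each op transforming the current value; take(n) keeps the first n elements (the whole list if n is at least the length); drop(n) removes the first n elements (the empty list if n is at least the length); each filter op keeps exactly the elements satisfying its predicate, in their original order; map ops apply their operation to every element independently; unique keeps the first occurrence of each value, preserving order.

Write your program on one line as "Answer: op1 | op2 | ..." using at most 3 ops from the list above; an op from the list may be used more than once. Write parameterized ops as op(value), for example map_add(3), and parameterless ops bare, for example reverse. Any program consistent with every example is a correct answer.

filter_lt(8) | take(2)

Check, running the answer program on each example:
  [-17, 15, -23] -> [-17, -23] -> [-17, -23]
  [10, -9, -34, 11, 5, 4] -> [-9, -34, 5, 4] -> [-9, -34]
  [-34, -7, 22, -48, -32] -> [-34, -7, -48, -32] -> [-34, -7]
  [-50, 50, -12, 18, 49, 6, -44] -> [-50, -12, 6, -44] -> [-50, -12]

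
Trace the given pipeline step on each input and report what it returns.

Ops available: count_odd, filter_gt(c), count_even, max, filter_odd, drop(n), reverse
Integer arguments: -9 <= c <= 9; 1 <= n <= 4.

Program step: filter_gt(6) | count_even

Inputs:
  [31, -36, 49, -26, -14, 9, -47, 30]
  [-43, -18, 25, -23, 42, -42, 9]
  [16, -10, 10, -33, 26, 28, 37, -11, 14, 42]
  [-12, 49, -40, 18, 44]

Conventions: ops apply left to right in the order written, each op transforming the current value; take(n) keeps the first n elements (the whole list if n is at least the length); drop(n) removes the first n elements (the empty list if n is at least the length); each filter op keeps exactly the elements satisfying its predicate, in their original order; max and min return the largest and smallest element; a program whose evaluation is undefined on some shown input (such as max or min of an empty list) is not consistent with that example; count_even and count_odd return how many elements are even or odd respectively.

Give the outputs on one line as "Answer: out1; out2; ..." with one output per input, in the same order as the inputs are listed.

Execution, op by op:
  [31, -36, 49, -26, -14, 9, -47, 30] -> [31, 49, 9, 30] -> 1
  [-43, -18, 25, -23, 42, -42, 9] -> [25, 42, 9] -> 1
  [16, -10, 10, -33, 26, 28, 37, -11, 14, 42] -> [16, 10, 26, 28, 37, 14, 42] -> 6
  [-12, 49, -40, 18, 44] -> [49, 18, 44] -> 2

1; 1; 6; 2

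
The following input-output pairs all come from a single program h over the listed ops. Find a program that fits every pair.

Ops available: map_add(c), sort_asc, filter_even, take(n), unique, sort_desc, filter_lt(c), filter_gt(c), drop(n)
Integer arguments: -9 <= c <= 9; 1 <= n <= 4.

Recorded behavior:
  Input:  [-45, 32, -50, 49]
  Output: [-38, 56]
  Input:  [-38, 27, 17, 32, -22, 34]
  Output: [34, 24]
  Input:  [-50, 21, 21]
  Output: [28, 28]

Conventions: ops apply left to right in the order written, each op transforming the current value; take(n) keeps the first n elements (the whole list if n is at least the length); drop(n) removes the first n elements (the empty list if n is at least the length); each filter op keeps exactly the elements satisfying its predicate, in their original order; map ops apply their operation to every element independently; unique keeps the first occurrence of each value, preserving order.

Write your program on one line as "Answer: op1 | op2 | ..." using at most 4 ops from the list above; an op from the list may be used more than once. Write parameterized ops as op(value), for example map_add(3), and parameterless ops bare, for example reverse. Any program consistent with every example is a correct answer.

take(4) | map_add(7) | filter_even

Check, running the answer program on each example:
  [-45, 32, -50, 49] -> [-45, 32, -50, 49] -> [-38, 39, -43, 56] -> [-38, 56]
  [-38, 27, 17, 32, -22, 34] -> [-38, 27, 17, 32] -> [-31, 34, 24, 39] -> [34, 24]
  [-50, 21, 21] -> [-50, 21, 21] -> [-43, 28, 28] -> [28, 28]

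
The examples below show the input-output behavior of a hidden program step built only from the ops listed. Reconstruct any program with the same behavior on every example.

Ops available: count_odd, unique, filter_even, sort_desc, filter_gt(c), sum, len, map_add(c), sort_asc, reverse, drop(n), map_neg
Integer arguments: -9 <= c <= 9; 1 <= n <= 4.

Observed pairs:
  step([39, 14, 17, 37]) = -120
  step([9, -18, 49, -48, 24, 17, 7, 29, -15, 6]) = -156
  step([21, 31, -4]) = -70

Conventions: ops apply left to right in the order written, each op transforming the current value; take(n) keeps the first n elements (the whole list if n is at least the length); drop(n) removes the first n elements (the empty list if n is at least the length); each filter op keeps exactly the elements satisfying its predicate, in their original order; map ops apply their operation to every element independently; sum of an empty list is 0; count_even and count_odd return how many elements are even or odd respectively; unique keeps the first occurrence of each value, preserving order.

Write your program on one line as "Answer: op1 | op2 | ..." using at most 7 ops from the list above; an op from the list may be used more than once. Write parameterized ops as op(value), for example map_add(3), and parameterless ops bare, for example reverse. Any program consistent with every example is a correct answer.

map_add(9) | filter_gt(-2) | map_neg | sort_asc | filter_even | sum

Check, running the answer program on each example:
  [39, 14, 17, 37] -> [48, 23, 26, 46] -> [48, 23, 26, 46] -> [-48, -23, -26, -46] -> [-48, -46, -26, -23] -> [-48, -46, -26] -> -120
  [9, -18, 49, -48, 24, 17, 7, 29, -15, 6] -> [18, -9, 58, -39, 33, 26, 16, 38, -6, 15] -> [18, 58, 33, 26, 16, 38, 15] -> [-18, -58, -33, -26, -16, -38, -15] -> [-58, -38, -33, -26, -18, -16, -15] -> [-58, -38, -26, -18, -16] -> -156
  [21, 31, -4] -> [30, 40, 5] -> [30, 40, 5] -> [-30, -40, -5] -> [-40, -30, -5] -> [-40, -30] -> -70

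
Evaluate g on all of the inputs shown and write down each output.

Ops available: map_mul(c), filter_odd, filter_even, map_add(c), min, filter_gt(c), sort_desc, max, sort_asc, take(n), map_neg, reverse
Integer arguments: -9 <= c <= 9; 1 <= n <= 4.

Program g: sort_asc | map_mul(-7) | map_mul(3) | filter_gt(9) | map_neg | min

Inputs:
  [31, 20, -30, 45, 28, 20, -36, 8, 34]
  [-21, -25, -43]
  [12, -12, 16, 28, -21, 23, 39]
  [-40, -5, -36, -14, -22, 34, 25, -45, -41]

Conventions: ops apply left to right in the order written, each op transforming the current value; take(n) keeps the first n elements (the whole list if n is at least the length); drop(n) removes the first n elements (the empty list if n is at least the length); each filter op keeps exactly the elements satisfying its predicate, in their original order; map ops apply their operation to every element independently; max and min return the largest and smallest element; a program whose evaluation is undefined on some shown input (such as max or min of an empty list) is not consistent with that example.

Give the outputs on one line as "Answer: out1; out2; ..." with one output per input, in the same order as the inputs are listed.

Execution, op by op:
  [31, 20, -30, 45, 28, 20, -36, 8, 34] -> [-36, -30, 8, 20, 20, 28, 31, 34, 45] -> [252, 210, -56, -140, -140, -196, -217, -238, -315] -> [756, 630, -168, -420, -420, -588, -651, -714, -945] -> [756, 630] -> [-756, -630] -> -756
  [-21, -25, -43] -> [-43, -25, -21] -> [301, 175, 147] -> [903, 525, 441] -> [903, 525, 441] -> [-903, -525, -441] -> -903
  [12, -12, 16, 28, -21, 23, 39] -> [-21, -12, 12, 16, 23, 28, 39] -> [147, 84, -84, -112, -161, -196, -273] -> [441, 252, -252, -336, -483, -588, -819] -> [441, 252] -> [-441, -252] -> -441
  [-40, -5, -36, -14, -22, 34, 25, -45, -41] -> [-45, -41, -40, -36, -22, -14, -5, 25, 34] -> [315, 287, 280, 252, 154, 98, 35, -175, -238] -> [945, 861, 840, 756, 462, 294, 105, -525, -714] -> [945, 861, 840, 756, 462, 294, 105] -> [-945, -861, -840, -756, -462, -294, -105] -> -945

-756; -903; -441; -945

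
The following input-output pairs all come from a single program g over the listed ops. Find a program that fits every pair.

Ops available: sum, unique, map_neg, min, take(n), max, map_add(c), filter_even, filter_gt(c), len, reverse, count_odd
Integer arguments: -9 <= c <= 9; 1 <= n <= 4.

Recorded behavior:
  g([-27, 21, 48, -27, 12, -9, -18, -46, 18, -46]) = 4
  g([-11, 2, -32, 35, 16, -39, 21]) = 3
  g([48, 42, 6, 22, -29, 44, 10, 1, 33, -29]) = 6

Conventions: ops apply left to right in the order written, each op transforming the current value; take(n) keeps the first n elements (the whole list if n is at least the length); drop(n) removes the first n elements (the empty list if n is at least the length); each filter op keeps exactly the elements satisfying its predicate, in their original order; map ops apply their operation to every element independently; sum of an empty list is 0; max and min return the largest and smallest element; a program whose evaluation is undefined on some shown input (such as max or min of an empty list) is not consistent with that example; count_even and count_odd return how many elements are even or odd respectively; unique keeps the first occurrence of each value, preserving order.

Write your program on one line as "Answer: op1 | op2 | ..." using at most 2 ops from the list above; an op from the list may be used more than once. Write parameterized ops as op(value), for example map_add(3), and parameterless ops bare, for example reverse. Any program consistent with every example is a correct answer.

filter_gt(9) | len

Check, running the answer program on each example:
  [-27, 21, 48, -27, 12, -9, -18, -46, 18, -46] -> [21, 48, 12, 18] -> 4
  [-11, 2, -32, 35, 16, -39, 21] -> [35, 16, 21] -> 3
  [48, 42, 6, 22, -29, 44, 10, 1, 33, -29] -> [48, 42, 22, 44, 10, 33] -> 6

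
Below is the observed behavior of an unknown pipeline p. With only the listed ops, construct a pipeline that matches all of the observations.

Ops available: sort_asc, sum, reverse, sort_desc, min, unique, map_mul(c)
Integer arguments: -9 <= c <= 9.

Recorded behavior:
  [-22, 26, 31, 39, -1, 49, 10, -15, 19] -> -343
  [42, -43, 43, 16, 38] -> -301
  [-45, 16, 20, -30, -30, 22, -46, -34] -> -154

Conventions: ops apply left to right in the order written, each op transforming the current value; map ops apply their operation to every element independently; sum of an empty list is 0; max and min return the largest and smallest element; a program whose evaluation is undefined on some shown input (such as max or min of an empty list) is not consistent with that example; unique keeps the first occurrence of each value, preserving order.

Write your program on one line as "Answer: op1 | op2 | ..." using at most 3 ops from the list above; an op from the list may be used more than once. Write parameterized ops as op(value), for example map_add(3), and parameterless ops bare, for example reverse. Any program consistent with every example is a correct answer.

unique | map_mul(-7) | min

Check, running the answer program on each example:
  [-22, 26, 31, 39, -1, 49, 10, -15, 19] -> [-22, 26, 31, 39, -1, 49, 10, -15, 19] -> [154, -182, -217, -273, 7, -343, -70, 105, -133] -> -343
  [42, -43, 43, 16, 38] -> [42, -43, 43, 16, 38] -> [-294, 301, -301, -112, -266] -> -301
  [-45, 16, 20, -30, -30, 22, -46, -34] -> [-45, 16, 20, -30, 22, -46, -34] -> [315, -112, -140, 210, -154, 322, 238] -> -154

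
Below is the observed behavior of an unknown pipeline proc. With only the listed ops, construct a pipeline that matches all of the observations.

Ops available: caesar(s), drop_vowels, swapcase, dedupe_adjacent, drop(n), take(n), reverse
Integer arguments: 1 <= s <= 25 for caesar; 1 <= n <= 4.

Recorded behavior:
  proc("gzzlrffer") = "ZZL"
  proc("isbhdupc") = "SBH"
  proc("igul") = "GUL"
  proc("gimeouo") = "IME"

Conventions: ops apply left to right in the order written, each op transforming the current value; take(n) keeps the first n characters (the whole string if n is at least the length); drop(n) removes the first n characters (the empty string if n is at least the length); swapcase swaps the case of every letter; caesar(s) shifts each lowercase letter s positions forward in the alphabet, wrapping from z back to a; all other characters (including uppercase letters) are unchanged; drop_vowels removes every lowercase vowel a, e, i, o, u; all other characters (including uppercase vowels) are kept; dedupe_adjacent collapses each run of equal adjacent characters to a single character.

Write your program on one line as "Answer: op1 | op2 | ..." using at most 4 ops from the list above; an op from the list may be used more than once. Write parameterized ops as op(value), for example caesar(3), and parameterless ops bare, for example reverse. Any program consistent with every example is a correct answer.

swapcase | drop(1) | take(3)

Check, running the answer program on each example:
  "gzzlrffer" -> "GZZLRFFER" -> "ZZLRFFER" -> "ZZL"
  "isbhdupc" -> "ISBHDUPC" -> "SBHDUPC" -> "SBH"
  "igul" -> "IGUL" -> "GUL" -> "GUL"
  "gimeouo" -> "GIMEOUO" -> "IMEOUO" -> "IME"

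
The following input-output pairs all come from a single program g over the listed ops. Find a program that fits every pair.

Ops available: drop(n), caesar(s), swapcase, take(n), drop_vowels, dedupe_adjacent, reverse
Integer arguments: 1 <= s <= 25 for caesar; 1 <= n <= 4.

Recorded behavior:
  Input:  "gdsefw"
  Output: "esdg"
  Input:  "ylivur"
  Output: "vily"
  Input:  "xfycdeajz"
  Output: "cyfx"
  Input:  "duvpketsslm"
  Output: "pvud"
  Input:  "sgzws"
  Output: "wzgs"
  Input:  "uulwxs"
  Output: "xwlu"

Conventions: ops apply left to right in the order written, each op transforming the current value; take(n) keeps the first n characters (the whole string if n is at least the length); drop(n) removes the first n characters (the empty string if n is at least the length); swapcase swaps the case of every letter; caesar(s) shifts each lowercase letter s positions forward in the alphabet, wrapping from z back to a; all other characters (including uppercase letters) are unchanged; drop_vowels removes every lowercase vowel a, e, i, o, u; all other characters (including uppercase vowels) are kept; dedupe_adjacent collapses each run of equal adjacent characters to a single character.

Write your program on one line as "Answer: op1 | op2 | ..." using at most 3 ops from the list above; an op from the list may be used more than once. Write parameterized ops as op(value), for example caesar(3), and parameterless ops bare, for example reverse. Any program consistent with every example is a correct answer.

dedupe_adjacent | take(4) | reverse

Check, running the answer program on each example:
  "gdsefw" -> "gdsefw" -> "gdse" -> "esdg"
  "ylivur" -> "ylivur" -> "yliv" -> "vily"
  "xfycdeajz" -> "xfycdeajz" -> "xfyc" -> "cyfx"
  "duvpketsslm" -> "duvpketslm" -> "duvp" -> "pvud"
  "sgzws" -> "sgzws" -> "sgzw" -> "wzgs"
  "uulwxs" -> "ulwxs" -> "ulwx" -> "xwlu"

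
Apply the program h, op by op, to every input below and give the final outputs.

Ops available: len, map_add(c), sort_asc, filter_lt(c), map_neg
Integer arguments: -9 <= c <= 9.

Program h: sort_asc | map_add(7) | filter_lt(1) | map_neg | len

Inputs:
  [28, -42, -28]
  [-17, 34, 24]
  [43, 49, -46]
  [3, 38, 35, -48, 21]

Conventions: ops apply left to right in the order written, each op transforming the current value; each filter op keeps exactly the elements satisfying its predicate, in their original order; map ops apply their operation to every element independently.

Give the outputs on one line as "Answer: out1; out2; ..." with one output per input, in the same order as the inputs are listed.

Execution, op by op:
  [28, -42, -28] -> [-42, -28, 28] -> [-35, -21, 35] -> [-35, -21] -> [35, 21] -> 2
  [-17, 34, 24] -> [-17, 24, 34] -> [-10, 31, 41] -> [-10] -> [10] -> 1
  [43, 49, -46] -> [-46, 43, 49] -> [-39, 50, 56] -> [-39] -> [39] -> 1
  [3, 38, 35, -48, 21] -> [-48, 3, 21, 35, 38] -> [-41, 10, 28, 42, 45] -> [-41] -> [41] -> 1

2; 1; 1; 1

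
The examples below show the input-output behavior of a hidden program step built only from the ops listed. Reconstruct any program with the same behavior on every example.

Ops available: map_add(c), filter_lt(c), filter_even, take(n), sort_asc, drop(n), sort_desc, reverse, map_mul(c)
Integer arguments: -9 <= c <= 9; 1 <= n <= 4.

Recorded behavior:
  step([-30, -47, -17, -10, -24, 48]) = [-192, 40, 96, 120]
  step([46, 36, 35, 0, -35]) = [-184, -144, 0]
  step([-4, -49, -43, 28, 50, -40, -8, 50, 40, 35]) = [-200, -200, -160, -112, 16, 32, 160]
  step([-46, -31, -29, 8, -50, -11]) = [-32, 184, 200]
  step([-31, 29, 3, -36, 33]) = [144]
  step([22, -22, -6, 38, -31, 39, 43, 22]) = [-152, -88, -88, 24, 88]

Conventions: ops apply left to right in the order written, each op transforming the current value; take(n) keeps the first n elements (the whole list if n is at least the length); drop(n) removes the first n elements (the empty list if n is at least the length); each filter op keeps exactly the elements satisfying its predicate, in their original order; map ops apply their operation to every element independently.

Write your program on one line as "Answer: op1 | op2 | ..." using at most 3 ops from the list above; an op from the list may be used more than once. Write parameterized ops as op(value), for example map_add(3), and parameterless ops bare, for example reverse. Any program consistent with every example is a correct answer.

filter_even | sort_desc | map_mul(-4)

Check, running the answer program on each example:
  [-30, -47, -17, -10, -24, 48] -> [-30, -10, -24, 48] -> [48, -10, -24, -30] -> [-192, 40, 96, 120]
  [46, 36, 35, 0, -35] -> [46, 36, 0] -> [46, 36, 0] -> [-184, -144, 0]
  [-4, -49, -43, 28, 50, -40, -8, 50, 40, 35] -> [-4, 28, 50, -40, -8, 50, 40] -> [50, 50, 40, 28, -4, -8, -40] -> [-200, -200, -160, -112, 16, 32, 160]
  [-46, -31, -29, 8, -50, -11] -> [-46, 8, -50] -> [8, -46, -50] -> [-32, 184, 200]
  [-31, 29, 3, -36, 33] -> [-36] -> [-36] -> [144]
  [22, -22, -6, 38, -31, 39, 43, 22] -> [22, -22, -6, 38, 22] -> [38, 22, 22, -6, -22] -> [-152, -88, -88, 24, 88]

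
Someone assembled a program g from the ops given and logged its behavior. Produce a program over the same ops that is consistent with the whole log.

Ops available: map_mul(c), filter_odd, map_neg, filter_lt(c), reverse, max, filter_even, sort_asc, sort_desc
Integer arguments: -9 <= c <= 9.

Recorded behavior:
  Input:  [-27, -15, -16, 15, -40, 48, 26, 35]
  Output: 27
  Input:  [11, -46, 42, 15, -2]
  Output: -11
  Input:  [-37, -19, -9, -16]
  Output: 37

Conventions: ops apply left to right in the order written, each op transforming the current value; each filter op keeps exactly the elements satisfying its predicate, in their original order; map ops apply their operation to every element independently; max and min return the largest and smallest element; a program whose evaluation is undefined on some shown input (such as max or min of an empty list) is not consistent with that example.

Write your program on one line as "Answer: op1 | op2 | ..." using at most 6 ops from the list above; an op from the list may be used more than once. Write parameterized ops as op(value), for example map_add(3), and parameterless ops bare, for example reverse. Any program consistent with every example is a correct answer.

map_neg | reverse | filter_odd | sort_desc | max

Check, running the answer program on each example:
  [-27, -15, -16, 15, -40, 48, 26, 35] -> [27, 15, 16, -15, 40, -48, -26, -35] -> [-35, -26, -48, 40, -15, 16, 15, 27] -> [-35, -15, 15, 27] -> [27, 15, -15, -35] -> 27
  [11, -46, 42, 15, -2] -> [-11, 46, -42, -15, 2] -> [2, -15, -42, 46, -11] -> [-15, -11] -> [-11, -15] -> -11
  [-37, -19, -9, -16] -> [37, 19, 9, 16] -> [16, 9, 19, 37] -> [9, 19, 37] -> [37, 19, 9] -> 37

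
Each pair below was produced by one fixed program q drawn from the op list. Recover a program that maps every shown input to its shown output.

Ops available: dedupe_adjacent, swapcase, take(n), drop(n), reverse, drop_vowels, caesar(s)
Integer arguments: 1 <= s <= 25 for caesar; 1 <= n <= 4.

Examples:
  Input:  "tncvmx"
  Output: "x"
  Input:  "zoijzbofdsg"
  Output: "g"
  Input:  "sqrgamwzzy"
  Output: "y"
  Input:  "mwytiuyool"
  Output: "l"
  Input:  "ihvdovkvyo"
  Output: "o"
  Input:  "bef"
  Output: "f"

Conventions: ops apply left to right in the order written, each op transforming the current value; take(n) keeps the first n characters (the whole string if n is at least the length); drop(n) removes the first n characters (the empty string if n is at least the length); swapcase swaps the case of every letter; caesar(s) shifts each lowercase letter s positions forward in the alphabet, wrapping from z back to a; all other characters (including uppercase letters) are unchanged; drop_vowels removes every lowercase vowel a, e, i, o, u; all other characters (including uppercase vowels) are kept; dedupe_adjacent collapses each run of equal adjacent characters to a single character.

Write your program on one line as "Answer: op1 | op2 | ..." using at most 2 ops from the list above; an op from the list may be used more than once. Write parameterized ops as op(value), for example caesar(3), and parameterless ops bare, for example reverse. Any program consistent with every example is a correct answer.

reverse | take(1)

Check, running the answer program on each example:
  "tncvmx" -> "xmvcnt" -> "x"
  "zoijzbofdsg" -> "gsdfobzjioz" -> "g"
  "sqrgamwzzy" -> "yzzwmagrqs" -> "y"
  "mwytiuyool" -> "looyuitywm" -> "l"
  "ihvdovkvyo" -> "oyvkvodvhi" -> "o"
  "bef" -> "feb" -> "f"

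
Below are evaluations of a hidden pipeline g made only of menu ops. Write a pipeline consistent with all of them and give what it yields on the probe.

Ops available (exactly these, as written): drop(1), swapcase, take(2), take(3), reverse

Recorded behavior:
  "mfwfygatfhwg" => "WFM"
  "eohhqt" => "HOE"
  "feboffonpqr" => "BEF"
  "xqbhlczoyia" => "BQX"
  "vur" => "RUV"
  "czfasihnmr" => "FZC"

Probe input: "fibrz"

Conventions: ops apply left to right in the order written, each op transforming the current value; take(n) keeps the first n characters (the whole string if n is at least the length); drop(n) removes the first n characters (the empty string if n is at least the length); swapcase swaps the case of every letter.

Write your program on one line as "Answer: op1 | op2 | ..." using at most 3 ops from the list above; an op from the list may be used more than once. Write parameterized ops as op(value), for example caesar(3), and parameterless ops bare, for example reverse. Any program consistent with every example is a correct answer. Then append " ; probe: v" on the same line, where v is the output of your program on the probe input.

take(3) | swapcase | reverse ; probe: "BIF"

Check, running the answer program on each example:
  "mfwfygatfhwg" -> "mfw" -> "MFW" -> "WFM"
  "eohhqt" -> "eoh" -> "EOH" -> "HOE"
  "feboffonpqr" -> "feb" -> "FEB" -> "BEF"
  "xqbhlczoyia" -> "xqb" -> "XQB" -> "BQX"
  "vur" -> "vur" -> "VUR" -> "RUV"
  "czfasihnmr" -> "czf" -> "CZF" -> "FZC"
  probe: "fibrz" -> "fib" -> "FIB" -> "BIF"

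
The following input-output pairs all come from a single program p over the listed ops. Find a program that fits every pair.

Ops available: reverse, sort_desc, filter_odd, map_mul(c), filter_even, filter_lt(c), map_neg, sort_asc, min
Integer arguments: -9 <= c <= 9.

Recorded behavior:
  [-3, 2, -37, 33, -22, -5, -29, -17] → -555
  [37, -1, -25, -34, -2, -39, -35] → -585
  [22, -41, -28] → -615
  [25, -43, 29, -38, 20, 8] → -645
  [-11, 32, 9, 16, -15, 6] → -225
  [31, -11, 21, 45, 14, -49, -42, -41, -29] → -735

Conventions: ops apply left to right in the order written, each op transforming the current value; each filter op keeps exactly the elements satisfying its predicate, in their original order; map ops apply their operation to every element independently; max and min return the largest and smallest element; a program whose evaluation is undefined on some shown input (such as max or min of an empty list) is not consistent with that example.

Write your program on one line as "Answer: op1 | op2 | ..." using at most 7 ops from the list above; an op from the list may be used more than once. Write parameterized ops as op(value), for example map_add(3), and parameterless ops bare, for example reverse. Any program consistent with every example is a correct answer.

map_mul(5) | reverse | filter_odd | map_mul(-3) | map_neg | min

Check, running the answer program on each example:
  [-3, 2, -37, 33, -22, -5, -29, -17] -> [-15, 10, -185, 165, -110, -25, -145, -85] -> [-85, -145, -25, -110, 165, -185, 10, -15] -> [-85, -145, -25, 165, -185, -15] -> [255, 435, 75, -495, 555, 45] -> [-255, -435, -75, 495, -555, -45] -> -555
  [37, -1, -25, -34, -2, -39, -35] -> [185, -5, -125, -170, -10, -195, -175] -> [-175, -195, -10, -170, -125, -5, 185] -> [-175, -195, -125, -5, 185] -> [525, 585, 375, 15, -555] -> [-525, -585, -375, -15, 555] -> -585
  [22, -41, -28] -> [110, -205, -140] -> [-140, -205, 110] -> [-205] -> [615] -> [-615] -> -615
  [25, -43, 29, -38, 20, 8] -> [125, -215, 145, -190, 100, 40] -> [40, 100, -190, 145, -215, 125] -> [145, -215, 125] -> [-435, 645, -375] -> [435, -645, 375] -> -645
  [-11, 32, 9, 16, -15, 6] -> [-55, 160, 45, 80, -75, 30] -> [30, -75, 80, 45, 160, -55] -> [-75, 45, -55] -> [225, -135, 165] -> [-225, 135, -165] -> -225
  [31, -11, 21, 45, 14, -49, -42, -41, -29] -> [155, -55, 105, 225, 70, -245, -210, -205, -145] -> [-145, -205, -210, -245, 70, 225, 105, -55, 155] -> [-145, -205, -245, 225, 105, -55, 155] -> [435, 615, 735, -675, -315, 165, -465] -> [-435, -615, -735, 675, 315, -165, 465] -> -735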